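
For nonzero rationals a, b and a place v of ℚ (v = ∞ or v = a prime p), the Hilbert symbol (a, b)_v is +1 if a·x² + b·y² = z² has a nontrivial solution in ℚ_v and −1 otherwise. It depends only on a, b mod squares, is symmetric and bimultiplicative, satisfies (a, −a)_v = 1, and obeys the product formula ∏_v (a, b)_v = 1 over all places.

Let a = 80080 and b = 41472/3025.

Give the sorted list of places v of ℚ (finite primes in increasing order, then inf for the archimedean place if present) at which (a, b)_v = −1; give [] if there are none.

Mod squares: a ≡ 5005, b ≡ 2. Check v ∈ {∞, 2, 3, 5, 7, 11, 13}.
v=∞: 5005 > 0 and 2 > 0  ⇒  (a,b)_∞ = +1.
v=2: v_2(a)=4, v_2(b)=9; units ≡ 5, 1 (mod 8); ε·ε+αω+βω = 0·0+4·0+9·1 ≡ 1  ⇒  (a,b)_2 = -1.
v=11: a=11^1·(≡9), b=11^-2·(≡8) mod 11; (9|11)=+1, (8|11)=-1; (−1)^{1·-2·5}·(+1)^-2·(-1)^1 = -1.
v=7: a=7^1·(≡2), b=7^0·(≡4) mod 7; (2|7)=+1, (4|7)=+1; (−1)^{1·0·3}·(+1)^0·(+1)^1 = +1.
v=13: a=13^1·(≡11), b=13^0·(≡6) mod 13; (11|13)=-1, (6|13)=-1; (−1)^{1·0·6}·(-1)^0·(-1)^1 = -1.
v=3: a=3^0·(≡1), b=3^4·(≡2) mod 3; (1|3)=+1, (2|3)=-1; (−1)^{0·4·1}·(+1)^4·(-1)^0 = +1.
v=5: a=5^1·(≡1), b=5^-2·(≡2) mod 5; (1|5)=+1, (2|5)=-1; (−1)^{1·-2·2}·(+1)^-2·(-1)^1 = -1.
|Ram(5005, 2)| = 4, even; anisotropic at {2, 5, 11, 13}.

[2, 5, 11, 13]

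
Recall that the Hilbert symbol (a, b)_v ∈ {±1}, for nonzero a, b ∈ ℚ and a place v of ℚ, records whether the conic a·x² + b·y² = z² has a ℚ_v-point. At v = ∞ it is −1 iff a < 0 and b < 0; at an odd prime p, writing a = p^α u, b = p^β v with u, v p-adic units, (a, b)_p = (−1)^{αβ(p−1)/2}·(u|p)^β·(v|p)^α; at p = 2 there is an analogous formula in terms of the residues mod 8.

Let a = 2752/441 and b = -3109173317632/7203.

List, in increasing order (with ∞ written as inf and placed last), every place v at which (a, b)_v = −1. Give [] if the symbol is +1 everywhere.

Mod squares: a ≡ 43, b ≡ -1231599. Check v ∈ {∞, 2, 3, 7, 17, 19, 31, 41, 43}.
v=3: a=3^-2·(≡1), b=3^-1·(≡2) mod 3; (1|3)=+1, (2|3)=-1; (−1)^{-2·-1·1}·(+1)^-1·(-1)^-2 = +1.
v=17: a=17^0·(≡2), b=17^1·(≡14) mod 17; (2|17)=+1, (14|17)=-1; (−1)^{0·1·8}·(+1)^1·(-1)^0 = +1.
v=41: a=41^0·(≡20), b=41^1·(≡11) mod 41; (20|41)=+1, (11|41)=-1; (−1)^{0·1·20}·(+1)^1·(-1)^0 = +1.
v=43: a=43^1·(≡41), b=43^2·(≡37) mod 43; (41|43)=+1, (37|43)=-1; (−1)^{1·2·21}·(+1)^2·(-1)^1 = -1.
v=∞: 43 > 0 and -1231599 < 0  ⇒  (a,b)_∞ = +1.
v=31: a=31^0·(≡30), b=31^1·(≡24) mod 31; (30|31)=-1, (24|31)=-1; (−1)^{0·1·15}·(-1)^1·(-1)^0 = -1.
v=2: v_2(a)=6, v_2(b)=12; units ≡ 3, 1 (mod 8); ε·ε+αω+βω = 1·0+6·0+12·1 ≡ 0  ⇒  (a,b)_2 = +1.
v=7: a=7^-2·(≡4), b=7^-4·(≡1) mod 7; (4|7)=+1, (1|7)=+1; (−1)^{-2·-4·3}·(+1)^-4·(+1)^-2 = +1.
v=19: a=19^0·(≡4), b=19^1·(≡1) mod 19; (4|19)=+1, (1|19)=+1; (−1)^{0·1·9}·(+1)^1·(+1)^0 = +1.
Ram(43, -1231599) = {31, 43}; no ℚ_31-point on the conic.

[31, 43]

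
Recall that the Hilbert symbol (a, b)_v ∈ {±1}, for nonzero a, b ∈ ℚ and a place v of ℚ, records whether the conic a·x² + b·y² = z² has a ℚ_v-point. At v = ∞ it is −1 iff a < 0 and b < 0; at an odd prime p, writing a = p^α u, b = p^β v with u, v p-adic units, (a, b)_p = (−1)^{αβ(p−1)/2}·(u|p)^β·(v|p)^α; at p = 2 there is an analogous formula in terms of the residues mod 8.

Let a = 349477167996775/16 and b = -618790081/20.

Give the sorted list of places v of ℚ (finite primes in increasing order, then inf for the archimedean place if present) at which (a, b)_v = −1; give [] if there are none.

[2, 13, 19, 29, 41, 43]

Mod squares: a ≡ 559, b ≡ -63141845. Check v ∈ {∞, 2, 5, 7, 13, 19, 29, 41, 43}.
v=19: a=19^2·(≡3), b=19^1·(≡1) mod 19; (3|19)=-1, (1|19)=+1; (−1)^{2·1·9}·(-1)^1·(+1)^2 = -1.
v=7: a=7^2·(≡6), b=7^2·(≡5) mod 7; (6|7)=-1, (5|7)=-1; (−1)^{2·2·3}·(-1)^2·(-1)^2 = +1.
v=5: a=5^2·(≡1), b=5^-1·(≡1) mod 5; (1|5)=+1, (1|5)=+1; (−1)^{2·-1·2}·(+1)^-1·(+1)^2 = +1.
v=41: a=41^2·(≡12), b=41^1·(≡26) mod 41; (12|41)=-1, (26|41)=-1; (−1)^{2·1·20}·(-1)^1·(-1)^2 = -1.
v=2: v_2(a)=-4, v_2(b)=-2; units ≡ 7, 3 (mod 8); ε·ε+αω+βω = 1·1+-4·1+-2·0 ≡ 1  ⇒  (a,b)_2 = -1.
v=13: a=13^1·(≡10), b=13^1·(≡6) mod 13; (10|13)=+1, (6|13)=-1; (−1)^{1·1·6}·(+1)^1·(-1)^1 = -1.
v=∞: 559 > 0 and -63141845 < 0  ⇒  (a,b)_∞ = +1.
v=29: a=29^2·(≡27), b=29^1·(≡3) mod 29; (27|29)=-1, (3|29)=-1; (−1)^{2·1·14}·(-1)^1·(-1)^2 = -1.
v=43: a=43^1·(≡25), b=43^1·(≡15) mod 43; (25|43)=+1, (15|43)=+1; (−1)^{1·1·21}·(+1)^1·(+1)^1 = -1.
|Ram(559, -63141845)| = 6, even; anisotropic at {2, 13, 19, 29, 41, 43}.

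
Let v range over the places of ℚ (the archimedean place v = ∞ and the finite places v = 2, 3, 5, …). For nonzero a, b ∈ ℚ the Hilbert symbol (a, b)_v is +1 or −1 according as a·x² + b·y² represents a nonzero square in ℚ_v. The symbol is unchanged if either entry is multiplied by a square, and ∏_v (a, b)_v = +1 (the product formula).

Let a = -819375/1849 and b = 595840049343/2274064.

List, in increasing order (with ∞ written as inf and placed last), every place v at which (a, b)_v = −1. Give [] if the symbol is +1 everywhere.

[3, 7, 19, 23]

(a, b) ≡ (-1311, 1463) mod (ℚ^×)²; places V = {2, 3, 5, 7, 11, 13, 19, 23, 29, 31, 43, ∞}.
(a,b)_2: α=0, β=-4; u≡1, v≡7 (mod 8); ε(u)ε(v)=0·1, αω(v)=0·0, βω(u)=-4·0; sum ≡ 0  ⇒  +1.
(a,b)_∞: sgn(-1311)=−, sgn(1463)=+, so +1.
(a,b)_5: α=4, u≡1; β=0, v≡2 (mod 5); (1|5)=+1, (2|5)=-1; sign (−1)^0·+1^0·-1^4 = +1.
(a,b)_13: α=0, u≡5; β=-2, v≡6 (mod 13); (5|13)=-1, (6|13)=-1; sign (−1)^0·-1^-2·-1^0 = +1.
(a,b)_31: α=0, u≡21; β=4, v≡17 (mod 31); (21|31)=-1, (17|31)=-1; sign (−1)^0·-1^4·-1^0 = +1.
(a,b)_3: α=1, u≡1; β=2, v≡2 (mod 3); (1|3)=+1, (2|3)=-1; sign (−1)^0·+1^2·-1^1 = -1.
(a,b)_7: α=0, u≡3; β=3, v≡3 (mod 7); (3|7)=-1, (3|7)=-1; sign (−1)^0·-1^3·-1^0 = -1.
(a,b)_43: α=-2, u≡33; β=0, v≡17 (mod 43); (33|43)=-1, (17|43)=+1; sign (−1)^0·-1^0·+1^-2 = +1.
(a,b)_23: α=1, u≡13; β=0, v≡14 (mod 23); (13|23)=+1, (14|23)=-1; sign (−1)^0·+1^0·-1^1 = -1.
(a,b)_11: α=0, u≡4; β=1, v≡5 (mod 11); (4|11)=+1, (5|11)=+1; sign (−1)^0·+1^1·+1^0 = +1.
(a,b)_29: α=0, u≡22; β=-2, v≡25 (mod 29); (22|29)=+1, (25|29)=+1; sign (−1)^0·+1^-2·+1^0 = +1.
(a,b)_19: α=1, u≡4; β=1, v≡6 (mod 19); (4|19)=+1, (6|19)=+1; sign (−1)^1·+1^1·+1^1 = -1.
|Ram(-1311, 1463)| = 4, even; anisotropic at {3, 7, 19, 23}.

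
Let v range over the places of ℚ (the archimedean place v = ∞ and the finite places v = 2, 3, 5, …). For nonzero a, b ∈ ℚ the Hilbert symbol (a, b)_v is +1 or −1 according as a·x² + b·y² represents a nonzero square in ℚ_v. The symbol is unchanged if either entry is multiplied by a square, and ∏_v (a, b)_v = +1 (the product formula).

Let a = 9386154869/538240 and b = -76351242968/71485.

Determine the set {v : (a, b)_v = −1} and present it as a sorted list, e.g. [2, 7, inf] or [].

(a, b) ≡ (2210, -15470) mod (ℚ^×)²; places V = {2, 5, 7, 11, 13, 17, 19, 29, ∞}.
(a,b)_7: α=6, u≡3; β=5, v≡1 (mod 7); (3|7)=-1, (1|7)=+1; sign (−1)^0·-1^5·+1^6 = -1.
(a,b)_17: α=1, u≡3; β=-1, v≡16 (mod 17); (3|17)=-1, (16|17)=+1; sign (−1)^0·-1^-1·+1^1 = -1.
(a,b)_13: α=1, u≡12; β=1, v≡5 (mod 13); (12|13)=+1, (5|13)=-1; sign (−1)^0·+1^1·-1^1 = -1.
(a,b)_2: α=-7, β=3; u≡1, v≡1 (mod 8); ε(u)ε(v)=0·0, αω(v)=-7·0, βω(u)=3·0; sum ≡ 0  ⇒  +1.
(a,b)_∞: sgn(2210)=+, sgn(-15470)=−, so +1.
(a,b)_11: α=0, u≡8; β=2, v≡8 (mod 11); (8|11)=-1, (8|11)=-1; sign (−1)^0·-1^2·-1^0 = +1.
(a,b)_5: α=-1, u≡3; β=-1, v≡1 (mod 5); (3|5)=-1, (1|5)=+1; sign (−1)^0·-1^-1·+1^-1 = -1.
(a,b)_19: α=2, u≡11; β=2, v≡15 (mod 19); (11|19)=+1, (15|19)=-1; sign (−1)^0·+1^2·-1^2 = +1.
(a,b)_29: α=-2, u≡25; β=-2, v≡24 (mod 29); (25|29)=+1, (24|29)=+1; sign (−1)^0·+1^-2·+1^-2 = +1.
(2210, -15470 / ℚ) ramifies at {5, 7, 13, 17}: a division algebra.

[5, 7, 13, 17]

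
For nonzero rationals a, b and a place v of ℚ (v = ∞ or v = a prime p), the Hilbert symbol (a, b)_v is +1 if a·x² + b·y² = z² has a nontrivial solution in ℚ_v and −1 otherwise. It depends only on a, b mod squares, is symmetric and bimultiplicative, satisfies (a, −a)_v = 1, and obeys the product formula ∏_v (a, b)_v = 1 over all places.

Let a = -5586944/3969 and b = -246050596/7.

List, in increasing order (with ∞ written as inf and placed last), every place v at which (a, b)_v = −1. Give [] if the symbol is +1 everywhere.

Mod squares: a ≡ -341, b ≡ -7. Check v ∈ {∞, 2, 3, 7, 11, 23, 31}.
v=23: a=23^0·(≡6), b=23^2·(≡4) mod 23; (6|23)=+1, (4|23)=+1; (−1)^{0·2·11}·(+1)^2·(+1)^0 = +1.
v=11: a=11^1·(≡6), b=11^2·(≡4) mod 11; (6|11)=-1, (4|11)=+1; (−1)^{1·2·5}·(-1)^2·(+1)^1 = +1.
v=3: a=3^-4·(≡1), b=3^0·(≡2) mod 3; (1|3)=+1, (2|3)=-1; (−1)^{-4·0·1}·(+1)^0·(-1)^-4 = +1.
v=31: a=31^1·(≡10), b=31^2·(≡30) mod 31; (10|31)=+1, (30|31)=-1; (−1)^{1·2·15}·(+1)^2·(-1)^1 = -1.
v=7: a=7^-2·(≡2), b=7^-1·(≡6) mod 7; (2|7)=+1, (6|7)=-1; (−1)^{-2·-1·3}·(+1)^-1·(-1)^-2 = +1.
v=2: v_2(a)=14, v_2(b)=2; units ≡ 3, 1 (mod 8); ε·ε+αω+βω = 1·0+14·0+2·1 ≡ 0  ⇒  (a,b)_2 = +1.
v=∞: -341 < 0 and -7 < 0  ⇒  (a,b)_∞ = -1.
(-341, -7 / ℚ) ramifies at {31, ∞}: a division algebra.

[31, inf]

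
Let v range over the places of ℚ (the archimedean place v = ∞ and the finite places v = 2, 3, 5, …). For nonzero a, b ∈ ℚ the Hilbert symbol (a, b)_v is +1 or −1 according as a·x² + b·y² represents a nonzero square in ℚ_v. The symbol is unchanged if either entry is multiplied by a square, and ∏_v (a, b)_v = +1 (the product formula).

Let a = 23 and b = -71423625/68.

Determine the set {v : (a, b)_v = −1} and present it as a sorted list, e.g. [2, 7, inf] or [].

(a, b) ≡ (23, -5865) mod (ℚ^×)²; places V = {2, 3, 5, 7, 13, 17, 23, ∞}.
(a,b)_2: α=0, β=-2; u≡7, v≡7 (mod 8); ε(u)ε(v)=1·1, αω(v)=0·0, βω(u)=-2·0; sum ≡ 1  ⇒  -1.
(a,b)_13: α=0, u≡10; β=2, v≡6 (mod 13); (10|13)=+1, (6|13)=-1; sign (−1)^0·+1^2·-1^0 = +1.
(a,b)_5: α=0, u≡3; β=3, v≡2 (mod 5); (3|5)=-1, (2|5)=-1; sign (−1)^0·-1^3·-1^0 = -1.
(a,b)_∞: sgn(23)=+, sgn(-5865)=−, so +1.
(a,b)_17: α=0, u≡6; β=-1, v≡14 (mod 17); (6|17)=-1, (14|17)=-1; sign (−1)^0·-1^-1·-1^0 = -1.
(a,b)_23: α=1, u≡1; β=1, v≡7 (mod 23); (1|23)=+1, (7|23)=-1; sign (−1)^1·+1^1·-1^1 = +1.
(a,b)_7: α=0, u≡2; β=2, v≡4 (mod 7); (2|7)=+1, (4|7)=+1; sign (−1)^0·+1^2·+1^0 = +1.
(a,b)_3: α=0, u≡2; β=1, v≡1 (mod 3); (2|3)=-1, (1|3)=+1; sign (−1)^0·-1^1·+1^0 = -1.
(23, -5865 / ℚ) ramifies at {2, 3, 5, 17}: a division algebra.

[2, 3, 5, 17]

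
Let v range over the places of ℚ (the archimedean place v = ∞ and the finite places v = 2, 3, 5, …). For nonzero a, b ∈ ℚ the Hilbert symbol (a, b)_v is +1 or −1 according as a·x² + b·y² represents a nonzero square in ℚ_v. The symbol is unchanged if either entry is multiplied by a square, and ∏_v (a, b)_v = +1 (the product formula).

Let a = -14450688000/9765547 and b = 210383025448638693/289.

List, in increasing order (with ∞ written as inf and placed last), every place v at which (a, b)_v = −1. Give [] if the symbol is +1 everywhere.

Mod squares: a ≡ -3335, b ≡ 266133. Check v ∈ {∞, 2, 3, 5, 7, 11, 17, 19, 23, 29, 31, 43}.
v=7: a=7^2·(≡2), b=7^1·(≡1) mod 7; (2|7)=+1, (1|7)=+1; (−1)^{2·1·3}·(+1)^1·(+1)^2 = +1.
v=2: v_2(a)=18, v_2(b)=0; units ≡ 1, 5 (mod 8); ε·ε+αω+βω = 0·0+18·1+0·0 ≡ 0  ⇒  (a,b)_2 = +1.
v=23: a=23^-1·(≡1), b=23^3·(≡2) mod 23; (1|23)=+1, (2|23)=+1; (−1)^{-1·3·11}·(+1)^3·(+1)^-1 = -1.
v=29: a=29^-1·(≡7), b=29^3·(≡25) mod 29; (7|29)=+1, (25|29)=+1; (−1)^{-1·3·14}·(+1)^3·(+1)^-1 = +1.
v=∞: -3335 < 0 and 266133 > 0  ⇒  (a,b)_∞ = +1.
v=31: a=31^0·(≡22), b=31^2·(≡30) mod 31; (22|31)=-1, (30|31)=-1; (−1)^{0·2·15}·(-1)^2·(-1)^0 = +1.
v=17: a=17^0·(≡10), b=17^-2·(≡13) mod 17; (10|17)=-1, (13|17)=+1; (−1)^{0·-2·8}·(-1)^-2·(+1)^0 = +1.
v=19: a=19^0·(≡17), b=19^1·(≡17) mod 19; (17|19)=+1, (17|19)=+1; (−1)^{0·1·9}·(+1)^1·(+1)^0 = +1.
v=43: a=43^0·(≡22), b=43^2·(≡25) mod 43; (22|43)=-1, (25|43)=+1; (−1)^{0·2·21}·(-1)^2·(+1)^0 = +1.
v=11: a=11^-4·(≡3), b=11^0·(≡8) mod 11; (3|11)=+1, (8|11)=-1; (−1)^{-4·0·5}·(+1)^0·(-1)^-4 = +1.
v=5: a=5^3·(≡3), b=5^0·(≡2) mod 5; (3|5)=-1, (2|5)=-1; (−1)^{3·0·2}·(-1)^0·(-1)^3 = -1.
v=3: a=3^2·(≡1), b=3^1·(≡1) mod 3; (1|3)=+1, (1|3)=+1; (−1)^{2·1·1}·(+1)^1·(+1)^2 = +1.
|Ram(-3335, 266133)| = 2, even; anisotropic at {5, 23}.

[5, 23]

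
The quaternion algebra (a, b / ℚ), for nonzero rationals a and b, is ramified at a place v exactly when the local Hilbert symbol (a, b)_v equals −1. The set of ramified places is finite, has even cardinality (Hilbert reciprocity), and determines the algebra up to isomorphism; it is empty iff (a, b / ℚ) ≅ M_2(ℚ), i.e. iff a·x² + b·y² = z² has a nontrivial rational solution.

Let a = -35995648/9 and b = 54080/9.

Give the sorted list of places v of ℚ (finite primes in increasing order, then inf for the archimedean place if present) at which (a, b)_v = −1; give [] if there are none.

[5, 13]

(a, b) ≡ (-13, 5) mod (ℚ^×)²; places V = {2, 3, 5, 13, ∞}.
(a,b)_3: α=-2, u≡2; β=-2, v≡2 (mod 3); (2|3)=-1, (2|3)=-1; sign (−1)^0·-1^-2·-1^-2 = +1.
(a,b)_2: α=14, β=6; u≡3, v≡5 (mod 8); ε(u)ε(v)=1·0, αω(v)=14·1, βω(u)=6·1; sum ≡ 0  ⇒  +1.
(a,b)_5: α=0, u≡3; β=1, v≡4 (mod 5); (3|5)=-1, (4|5)=+1; sign (−1)^0·-1^1·+1^0 = -1.
(a,b)_∞: sgn(-13)=−, sgn(5)=+, so +1.
(a,b)_13: α=3, u≡1; β=2, v≡11 (mod 13); (1|13)=+1, (11|13)=-1; sign (−1)^0·+1^2·-1^3 = -1.
Ram(-13, 5) = {5, 13}; no ℚ_5-point on the conic.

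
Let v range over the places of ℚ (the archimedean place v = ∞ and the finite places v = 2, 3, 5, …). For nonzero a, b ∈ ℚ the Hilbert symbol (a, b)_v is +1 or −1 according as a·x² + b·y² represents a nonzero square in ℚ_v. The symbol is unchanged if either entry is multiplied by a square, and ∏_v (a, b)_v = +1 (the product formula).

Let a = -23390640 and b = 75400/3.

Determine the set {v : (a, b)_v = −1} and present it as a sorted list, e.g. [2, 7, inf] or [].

[2, 5]

Mod squares: a ≡ -3315, b ≡ 2262. Check v ∈ {∞, 2, 3, 5, 7, 13, 17, 29}.
v=7: a=7^2·(≡5), b=7^0·(≡1) mod 7; (5|7)=-1, (1|7)=+1; (−1)^{2·0·3}·(-1)^0·(+1)^2 = +1.
v=29: a=29^0·(≡6), b=29^1·(≡16) mod 29; (6|29)=+1, (16|29)=+1; (−1)^{0·1·14}·(+1)^1·(+1)^0 = +1.
v=∞: -3315 < 0 and 2262 > 0  ⇒  (a,b)_∞ = +1.
v=13: a=13^1·(≡11), b=13^1·(≡5) mod 13; (11|13)=-1, (5|13)=-1; (−1)^{1·1·6}·(-1)^1·(-1)^1 = +1.
v=5: a=5^1·(≡2), b=5^2·(≡2) mod 5; (2|5)=-1, (2|5)=-1; (−1)^{1·2·2}·(-1)^2·(-1)^1 = -1.
v=17: a=17^1·(≡9), b=17^0·(≡13) mod 17; (9|17)=+1, (13|17)=+1; (−1)^{1·0·8}·(+1)^0·(+1)^1 = +1.
v=2: v_2(a)=4, v_2(b)=3; units ≡ 5, 3 (mod 8); ε·ε+αω+βω = 0·1+4·1+3·1 ≡ 1  ⇒  (a,b)_2 = -1.
v=3: a=3^3·(≡2), b=3^-1·(≡1) mod 3; (2|3)=-1, (1|3)=+1; (−1)^{3·-1·1}·(-1)^-1·(+1)^3 = +1.
|Ram(-3315, 2262)| = 2, even; anisotropic at {2, 5}.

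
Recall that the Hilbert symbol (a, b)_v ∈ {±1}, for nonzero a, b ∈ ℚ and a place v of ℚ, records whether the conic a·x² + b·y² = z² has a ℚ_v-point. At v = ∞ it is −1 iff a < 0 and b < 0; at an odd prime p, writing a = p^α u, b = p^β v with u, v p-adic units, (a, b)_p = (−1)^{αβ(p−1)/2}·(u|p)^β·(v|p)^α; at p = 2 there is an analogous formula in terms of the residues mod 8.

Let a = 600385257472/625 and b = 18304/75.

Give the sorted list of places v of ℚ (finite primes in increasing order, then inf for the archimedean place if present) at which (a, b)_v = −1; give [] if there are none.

[11, 13]

Mod squares: a ≡ 7, b ≡ 858. Check v ∈ {∞, 2, 3, 5, 7, 11, 13}.
v=13: a=13^2·(≡7), b=13^1·(≡3) mod 13; (7|13)=-1, (3|13)=+1; (−1)^{2·1·6}·(-1)^1·(+1)^2 = -1.
v=2: v_2(a)=22, v_2(b)=7; units ≡ 7, 5 (mod 8); ε·ε+αω+βω = 1·0+22·1+7·0 ≡ 0  ⇒  (a,b)_2 = +1.
v=3: a=3^0·(≡1), b=3^-1·(≡1) mod 3; (1|3)=+1, (1|3)=+1; (−1)^{0·-1·1}·(+1)^-1·(+1)^0 = +1.
v=5: a=5^-4·(≡2), b=5^-2·(≡3) mod 5; (2|5)=-1, (3|5)=-1; (−1)^{-4·-2·2}·(-1)^-2·(-1)^-4 = +1.
v=7: a=7^1·(≡2), b=7^0·(≡4) mod 7; (2|7)=+1, (4|7)=+1; (−1)^{1·0·3}·(+1)^0·(+1)^1 = +1.
v=11: a=11^2·(≡10), b=11^1·(≡4) mod 11; (10|11)=-1, (4|11)=+1; (−1)^{2·1·5}·(-1)^1·(+1)^2 = -1.
v=∞: 7 > 0 and 858 > 0  ⇒  (a,b)_∞ = +1.
|Ram(7, 858)| = 2, even; anisotropic at {11, 13}.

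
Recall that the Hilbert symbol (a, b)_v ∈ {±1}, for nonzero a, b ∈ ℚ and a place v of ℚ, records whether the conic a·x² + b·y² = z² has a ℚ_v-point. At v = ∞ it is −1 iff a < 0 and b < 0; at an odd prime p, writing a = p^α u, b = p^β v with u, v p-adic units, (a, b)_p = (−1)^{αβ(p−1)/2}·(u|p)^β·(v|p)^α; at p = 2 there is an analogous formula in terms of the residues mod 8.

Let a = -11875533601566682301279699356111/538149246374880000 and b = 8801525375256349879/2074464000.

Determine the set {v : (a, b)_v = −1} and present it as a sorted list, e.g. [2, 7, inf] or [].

[3, 5, 11, 17]

(a, b) ≡ (-957, 5865) mod (ℚ^×)²; places V = {2, 3, 5, 7, 11, 13, 17, 23, 29, ∞}.
(a,b)_13: α=6, u≡5; β=4, v≡8 (mod 13); (5|13)=-1, (8|13)=-1; sign (−1)^0·-1^4·-1^6 = +1.
(a,b)_17: α=2, u≡10; β=1, v≡10 (mod 17); (10|17)=-1, (10|17)=-1; sign (−1)^0·-1^1·-1^2 = -1.
(a,b)_3: α=-5, u≡2; β=-3, v≡2 (mod 3); (2|3)=-1, (2|3)=-1; sign (−1)^1·-1^-3·-1^-5 = -1.
(a,b)_29: α=3, u≡23; β=2, v≡22 (mod 29); (23|29)=+1, (22|29)=+1; sign (−1)^0·+1^2·+1^3 = +1.
(a,b)_2: α=-8, β=-8; u≡3, v≡1 (mod 8); ε(u)ε(v)=1·0, αω(v)=-8·0, βω(u)=-8·1; sum ≡ 0  ⇒  +1.
(a,b)_11: α=9, u≡4; β=6, v≡10 (mod 11); (4|11)=+1, (10|11)=-1; sign (−1)^0·+1^6·-1^9 = -1.
(a,b)_23: α=6, u≡4; β=3, v≡9 (mod 23); (4|23)=+1, (9|23)=+1; sign (−1)^0·+1^3·+1^6 = +1.
(a,b)_∞: sgn(-957)=−, sgn(5865)=+, so +1.
(a,b)_5: α=-4, u≡3; β=-3, v≡2 (mod 5); (3|5)=-1, (2|5)=-1; sign (−1)^0·-1^-3·-1^-4 = -1.
(a,b)_7: α=-12, u≡1; β=-4, v≡6 (mod 7); (1|7)=+1, (6|7)=-1; sign (−1)^0·+1^-4·-1^-12 = +1.
(-957, 5865 / ℚ) ramifies at {3, 5, 11, 17}: a division algebra.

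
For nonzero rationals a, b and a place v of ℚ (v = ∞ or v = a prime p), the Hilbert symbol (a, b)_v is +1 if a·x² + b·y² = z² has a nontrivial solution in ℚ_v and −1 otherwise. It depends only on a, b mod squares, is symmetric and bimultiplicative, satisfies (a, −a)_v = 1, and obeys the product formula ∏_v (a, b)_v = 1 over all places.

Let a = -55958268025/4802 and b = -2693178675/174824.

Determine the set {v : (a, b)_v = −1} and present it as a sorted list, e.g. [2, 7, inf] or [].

[13, inf]

(a, b) ≡ (-2, -4862) mod (ℚ^×)²; places V = {2, 3, 5, 7, 11, 13, 17, 23, 41, ∞}.
(a,b)_23: α=2, u≡17; β=2, v≡21 (mod 23); (17|23)=-1, (21|23)=-1; sign (−1)^0·-1^2·-1^2 = +1.
(a,b)_41: α=0, u≡37; β=-2, v≡34 (mod 41); (37|41)=+1, (34|41)=-1; sign (−1)^0·+1^-2·-1^0 = +1.
(a,b)_3: α=0, u≡1; β=2, v≡1 (mod 3); (1|3)=+1, (1|3)=+1; sign (−1)^0·+1^2·+1^0 = +1.
(a,b)_∞: sgn(-2)=−, sgn(-4862)=−, so -1.
(a,b)_13: α=0, u≡11; β=-1, v≡10 (mod 13); (11|13)=-1, (10|13)=+1; sign (−1)^0·-1^-1·+1^0 = -1.
(a,b)_11: α=4, u≡4; β=3, v≡3 (mod 11); (4|11)=+1, (3|11)=+1; sign (−1)^0·+1^3·+1^4 = +1.
(a,b)_7: α=-4, u≡6; β=0, v≡5 (mod 7); (6|7)=-1, (5|7)=-1; sign (−1)^0·-1^0·-1^-4 = +1.
(a,b)_5: α=2, u≡2; β=2, v≡2 (mod 5); (2|5)=-1, (2|5)=-1; sign (−1)^0·-1^2·-1^2 = +1.
(a,b)_17: α=2, u≡9; β=1, v≡10 (mod 17); (9|17)=+1, (10|17)=-1; sign (−1)^0·+1^1·-1^2 = +1.
(a,b)_2: α=-1, β=-3; u≡7, v≡1 (mod 8); ε(u)ε(v)=1·0, αω(v)=-1·0, βω(u)=-3·0; sum ≡ 0  ⇒  +1.
(-2, -4862 / ℚ) ramifies at {13, ∞}: a division algebra.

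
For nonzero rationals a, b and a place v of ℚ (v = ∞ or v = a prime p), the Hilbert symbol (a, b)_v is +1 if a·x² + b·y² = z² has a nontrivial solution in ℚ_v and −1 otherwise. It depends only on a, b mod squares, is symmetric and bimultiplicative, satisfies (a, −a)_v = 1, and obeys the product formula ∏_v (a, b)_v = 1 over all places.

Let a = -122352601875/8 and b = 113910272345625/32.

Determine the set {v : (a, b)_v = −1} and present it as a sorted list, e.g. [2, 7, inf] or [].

[2, 7]

(a, b) ≡ (-22134, 420546) mod (ℚ^×)²; places V = {2, 3, 5, 7, 17, 19, 31, ∞}.
(a,b)_5: α=4, u≡4; β=4, v≡4 (mod 5); (4|5)=+1, (4|5)=+1; sign (−1)^0·+1^4·+1^4 = +1.
(a,b)_7: α=3, u≡1; β=5, v≡4 (mod 7); (1|7)=+1, (4|7)=+1; sign (−1)^1·+1^5·+1^3 = -1.
(a,b)_19: α=2, u≡1; β=3, v≡2 (mod 19); (1|19)=+1, (2|19)=-1; sign (−1)^0·+1^3·-1^2 = +1.
(a,b)_∞: sgn(-22134)=−, sgn(420546)=+, so +1.
(a,b)_2: α=-3, β=-5; u≡5, v≡1 (mod 8); ε(u)ε(v)=0·0, αω(v)=-3·0, βω(u)=-5·1; sum ≡ 1  ⇒  -1.
(a,b)_3: α=1, u≡2; β=1, v≡1 (mod 3); (2|3)=-1, (1|3)=+1; sign (−1)^1·-1^1·+1^1 = +1.
(a,b)_31: α=1, u≡27; β=1, v≡1 (mod 31); (27|31)=-1, (1|31)=+1; sign (−1)^1·-1^1·+1^1 = +1.
(a,b)_17: α=1, u≡14; β=1, v≡14 (mod 17); (14|17)=-1, (14|17)=-1; sign (−1)^0·-1^1·-1^1 = +1.
(-22134, 420546 / ℚ) ramifies at {2, 7}: a division algebra.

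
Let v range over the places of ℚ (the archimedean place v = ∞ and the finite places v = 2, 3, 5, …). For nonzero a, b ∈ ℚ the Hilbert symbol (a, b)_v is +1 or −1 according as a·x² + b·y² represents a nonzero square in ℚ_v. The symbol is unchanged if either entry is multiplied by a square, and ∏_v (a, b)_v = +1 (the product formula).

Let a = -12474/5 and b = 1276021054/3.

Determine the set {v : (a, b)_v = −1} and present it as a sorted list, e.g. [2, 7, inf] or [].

Mod squares: a ≡ -770, b ≡ 32538. Check v ∈ {∞, 2, 3, 5, 7, 11, 17, 29}.
v=5: a=5^-1·(≡1), b=5^0·(≡3) mod 5; (1|5)=+1, (3|5)=-1; (−1)^{-1·0·2}·(+1)^0·(-1)^-1 = -1.
v=3: a=3^4·(≡1), b=3^-1·(≡1) mod 3; (1|3)=+1, (1|3)=+1; (−1)^{4·-1·1}·(+1)^-1·(+1)^4 = +1.
v=∞: -770 < 0 and 32538 > 0  ⇒  (a,b)_∞ = +1.
v=29: a=29^0·(≡5), b=29^1·(≡4) mod 29; (5|29)=+1, (4|29)=+1; (−1)^{0·1·14}·(+1)^1·(+1)^0 = +1.
v=2: v_2(a)=1, v_2(b)=1; units ≡ 7, 5 (mod 8); ε·ε+αω+βω = 1·0+1·1+1·0 ≡ 1  ⇒  (a,b)_2 = -1.
v=11: a=11^1·(≡2), b=11^1·(≡2) mod 11; (2|11)=-1, (2|11)=-1; (−1)^{1·1·5}·(-1)^1·(-1)^1 = -1.
v=17: a=17^0·(≡11), b=17^1·(≡10) mod 17; (11|17)=-1, (10|17)=-1; (−1)^{0·1·8}·(-1)^1·(-1)^0 = -1.
v=7: a=7^1·(≡2), b=7^6·(≡1) mod 7; (2|7)=+1, (1|7)=+1; (−1)^{1·6·3}·(+1)^6·(+1)^1 = +1.
|Ram(-770, 32538)| = 4, even; anisotropic at {2, 5, 11, 17}.

[2, 5, 11, 17]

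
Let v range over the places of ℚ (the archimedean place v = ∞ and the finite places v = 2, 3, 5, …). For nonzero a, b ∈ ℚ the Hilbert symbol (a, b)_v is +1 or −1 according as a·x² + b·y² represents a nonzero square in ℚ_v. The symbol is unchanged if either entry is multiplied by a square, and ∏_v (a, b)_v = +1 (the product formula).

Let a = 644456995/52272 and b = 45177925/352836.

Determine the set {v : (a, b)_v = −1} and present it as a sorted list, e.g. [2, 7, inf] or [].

Mod squares: a ≡ 39585, b ≡ 37. Check v ∈ {∞, 2, 3, 5, 7, 11, 13, 17, 29, 37}.
v=37: a=37^0·(≡18), b=37^1·(≡34) mod 37; (18|37)=-1, (34|37)=+1; (−1)^{0·1·18}·(-1)^1·(+1)^0 = -1.
v=3: a=3^-3·(≡1), b=3^-6·(≡1) mod 3; (1|3)=+1, (1|3)=+1; (−1)^{-3·-6·1}·(+1)^-6·(+1)^-3 = +1.
v=5: a=5^1·(≡2), b=5^2·(≡2) mod 5; (2|5)=-1, (2|5)=-1; (−1)^{1·2·2}·(-1)^2·(-1)^1 = -1.
v=∞: 39585 > 0 and 37 > 0  ⇒  (a,b)_∞ = +1.
v=17: a=17^2·(≡1), b=17^2·(≡10) mod 17; (1|17)=+1, (10|17)=-1; (−1)^{2·2·8}·(+1)^2·(-1)^2 = +1.
v=11: a=11^-2·(≡2), b=11^-2·(≡1) mod 11; (2|11)=-1, (1|11)=+1; (−1)^{-2·-2·5}·(-1)^-2·(+1)^-2 = +1.
v=13: a=13^3·(≡10), b=13^2·(≡2) mod 13; (10|13)=+1, (2|13)=-1; (−1)^{3·2·6}·(+1)^2·(-1)^3 = -1.
v=7: a=7^1·(≡6), b=7^0·(≡2) mod 7; (6|7)=-1, (2|7)=+1; (−1)^{1·0·3}·(-1)^0·(+1)^1 = +1.
v=29: a=29^1·(≡3), b=29^0·(≡27) mod 29; (3|29)=-1, (27|29)=-1; (−1)^{1·0·14}·(-1)^0·(-1)^1 = -1.
v=2: v_2(a)=-4, v_2(b)=-2; units ≡ 1, 5 (mod 8); ε·ε+αω+βω = 0·0+-4·1+-2·0 ≡ 0  ⇒  (a,b)_2 = +1.
(39585, 37 / ℚ) ramifies at {5, 13, 29, 37}: a division algebra.

[5, 13, 29, 37]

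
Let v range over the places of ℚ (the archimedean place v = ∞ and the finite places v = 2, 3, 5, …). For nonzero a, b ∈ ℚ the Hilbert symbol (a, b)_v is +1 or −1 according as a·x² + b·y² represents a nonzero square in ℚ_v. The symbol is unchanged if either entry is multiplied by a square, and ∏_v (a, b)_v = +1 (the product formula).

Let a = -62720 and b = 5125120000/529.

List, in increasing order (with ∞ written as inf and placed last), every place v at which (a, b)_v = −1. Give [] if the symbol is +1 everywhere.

[2, 5, 11, 13]

(a, b) ≡ (-5, 2002) mod (ℚ^×)²; places V = {2, 5, 7, 11, 13, 23, ∞}.
(a,b)_∞: sgn(-5)=−, sgn(2002)=+, so +1.
(a,b)_11: α=0, u≡2; β=1, v≡7 (mod 11); (2|11)=-1, (7|11)=-1; sign (−1)^0·-1^1·-1^0 = -1.
(a,b)_7: α=2, u≡1; β=1, v≡3 (mod 7); (1|7)=+1, (3|7)=-1; sign (−1)^0·+1^1·-1^2 = +1.
(a,b)_5: α=1, u≡1; β=4, v≡3 (mod 5); (1|5)=+1, (3|5)=-1; sign (−1)^0·+1^4·-1^1 = -1.
(a,b)_23: α=0, u≡1; β=-2, v≡8 (mod 23); (1|23)=+1, (8|23)=+1; sign (−1)^0·+1^-2·+1^0 = +1.
(a,b)_2: α=8, β=13; u≡3, v≡1 (mod 8); ε(u)ε(v)=1·0, αω(v)=8·0, βω(u)=13·1; sum ≡ 1  ⇒  -1.
(a,b)_13: α=0, u≡5; β=1, v≡7 (mod 13); (5|13)=-1, (7|13)=-1; sign (−1)^0·-1^1·-1^0 = -1.
(-5, 2002 / ℚ) ramifies at {2, 5, 11, 13}: a division algebra.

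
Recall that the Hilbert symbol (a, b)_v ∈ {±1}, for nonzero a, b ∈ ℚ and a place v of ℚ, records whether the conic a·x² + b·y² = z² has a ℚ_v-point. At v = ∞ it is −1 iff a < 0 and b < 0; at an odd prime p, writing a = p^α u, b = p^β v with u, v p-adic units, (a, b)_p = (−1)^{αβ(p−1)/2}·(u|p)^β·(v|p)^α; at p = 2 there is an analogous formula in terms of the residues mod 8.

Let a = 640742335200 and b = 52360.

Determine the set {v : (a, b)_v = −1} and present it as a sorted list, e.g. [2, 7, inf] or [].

(a, b) ≡ (163438, 13090) mod (ℚ^×)²; places V = {2, 3, 5, 7, 11, 17, 19, 23, ∞}.
(a,b)_11: α=3, u≡7; β=1, v≡8 (mod 11); (7|11)=-1, (8|11)=-1; sign (−1)^1·-1^1·-1^3 = -1.
(a,b)_∞: sgn(163438)=+, sgn(13090)=+, so +1.
(a,b)_23: α=1, u≡19; β=0, v≡12 (mod 23); (19|23)=-1, (12|23)=+1; sign (−1)^0·-1^0·+1^1 = +1.
(a,b)_3: α=4, u≡1; β=0, v≡1 (mod 3); (1|3)=+1, (1|3)=+1; sign (−1)^0·+1^0·+1^4 = +1.
(a,b)_5: α=2, u≡3; β=1, v≡2 (mod 5); (3|5)=-1, (2|5)=-1; sign (−1)^0·-1^1·-1^2 = -1.
(a,b)_7: α=0, u≡2; β=1, v≡4 (mod 7); (2|7)=+1, (4|7)=+1; sign (−1)^0·+1^1·+1^0 = +1.
(a,b)_2: α=5, β=3; u≡7, v≡1 (mod 8); ε(u)ε(v)=1·0, αω(v)=5·0, βω(u)=3·0; sum ≡ 0  ⇒  +1.
(a,b)_19: α=1, u≡15; β=0, v≡15 (mod 19); (15|19)=-1, (15|19)=-1; sign (−1)^0·-1^0·-1^1 = -1.
(a,b)_17: α=1, u≡15; β=1, v≡3 (mod 17); (15|17)=+1, (3|17)=-1; sign (−1)^0·+1^1·-1^1 = -1.
(163438, 13090 / ℚ) ramifies at {5, 11, 17, 19}: a division algebra.

[5, 11, 17, 19]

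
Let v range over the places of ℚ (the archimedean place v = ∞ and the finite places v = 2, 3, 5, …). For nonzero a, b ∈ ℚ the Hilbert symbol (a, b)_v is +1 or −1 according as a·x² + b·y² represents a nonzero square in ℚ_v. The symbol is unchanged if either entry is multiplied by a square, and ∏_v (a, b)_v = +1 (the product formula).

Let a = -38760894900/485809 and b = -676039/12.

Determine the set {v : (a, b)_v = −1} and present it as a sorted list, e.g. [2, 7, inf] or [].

Mod squares: a ≡ -119301, b ≡ -2028117. Check v ∈ {∞, 2, 3, 5, 7, 13, 17, 19, 23, 41}.
v=5: a=5^2·(≡1), b=5^0·(≡3) mod 5; (1|5)=+1, (3|5)=-1; (−1)^{2·0·2}·(+1)^0·(-1)^2 = +1.
v=23: a=23^1·(≡15), b=23^1·(≡2) mod 23; (15|23)=-1, (2|23)=+1; (−1)^{1·1·11}·(-1)^1·(+1)^1 = +1.
v=∞: -119301 < 0 and -2028117 < 0  ⇒  (a,b)_∞ = -1.
v=19: a=19^3·(≡3), b=19^1·(≡10) mod 19; (3|19)=-1, (10|19)=-1; (−1)^{3·1·9}·(-1)^1·(-1)^3 = -1.
v=13: a=13^1·(≡9), b=13^1·(≡3) mod 13; (9|13)=+1, (3|13)=+1; (−1)^{1·1·6}·(+1)^1·(+1)^1 = +1.
v=2: v_2(a)=2, v_2(b)=-2; units ≡ 3, 3 (mod 8); ε·ε+αω+βω = 1·1+2·1+-2·1 ≡ 1  ⇒  (a,b)_2 = -1.
v=7: a=7^1·(≡2), b=7^1·(≡6) mod 7; (2|7)=+1, (6|7)=-1; (−1)^{1·1·3}·(+1)^1·(-1)^1 = +1.
v=17: a=17^-2·(≡10), b=17^1·(≡11) mod 17; (10|17)=-1, (11|17)=-1; (−1)^{-2·1·8}·(-1)^1·(-1)^-2 = -1.
v=41: a=41^-2·(≡31), b=41^0·(≡35) mod 41; (31|41)=+1, (35|41)=-1; (−1)^{-2·0·20}·(+1)^0·(-1)^-2 = +1.
v=3: a=3^3·(≡1), b=3^-1·(≡2) mod 3; (1|3)=+1, (2|3)=-1; (−1)^{3·-1·1}·(+1)^-1·(-1)^3 = +1.
Ram(-119301, -2028117) = {2, 17, 19, ∞}; no ℚ_2-point on the conic.

[2, 17, 19, inf]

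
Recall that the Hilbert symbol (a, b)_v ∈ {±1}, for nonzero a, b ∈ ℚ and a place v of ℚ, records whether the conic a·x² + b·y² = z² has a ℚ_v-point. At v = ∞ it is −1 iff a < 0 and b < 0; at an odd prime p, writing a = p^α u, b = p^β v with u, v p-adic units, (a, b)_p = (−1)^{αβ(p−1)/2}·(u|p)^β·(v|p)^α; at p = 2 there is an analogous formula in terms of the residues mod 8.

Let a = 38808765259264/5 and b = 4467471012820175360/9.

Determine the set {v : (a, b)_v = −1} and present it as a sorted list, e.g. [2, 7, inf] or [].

(a, b) ≡ (1430, 1610) mod (ℚ^×)²; places V = {2, 3, 5, 7, 11, 13, 23, ∞}.
(a,b)_∞: sgn(1430)=+, sgn(1610)=+, so +1.
(a,b)_2: α=9, β=9; u≡3, v≡5 (mod 8); ε(u)ε(v)=1·0, αω(v)=9·1, βω(u)=9·1; sum ≡ 0  ⇒  +1.
(a,b)_23: α=2, u≡13; β=3, v≡4 (mod 23); (13|23)=+1, (4|23)=+1; sign (−1)^0·+1^3·+1^2 = +1.
(a,b)_3: α=0, u≡2; β=-2, v≡2 (mod 3); (2|3)=-1, (2|3)=-1; sign (−1)^0·-1^-2·-1^0 = +1.
(a,b)_7: α=2, u≡2; β=3, v≡3 (mod 7); (2|7)=+1, (3|7)=-1; sign (−1)^0·+1^3·-1^2 = +1.
(a,b)_11: α=3, u≡4; β=4, v≡4 (mod 11); (4|11)=+1, (4|11)=+1; sign (−1)^0·+1^4·+1^3 = +1.
(a,b)_13: α=3, u≡8; β=4, v≡6 (mod 13); (8|13)=-1, (6|13)=-1; sign (−1)^0·-1^4·-1^3 = -1.
(a,b)_5: α=-1, u≡4; β=1, v≡3 (mod 5); (4|5)=+1, (3|5)=-1; sign (−1)^0·+1^1·-1^-1 = -1.
(1430, 1610 / ℚ) ramifies at {5, 13}: a division algebra.

[5, 13]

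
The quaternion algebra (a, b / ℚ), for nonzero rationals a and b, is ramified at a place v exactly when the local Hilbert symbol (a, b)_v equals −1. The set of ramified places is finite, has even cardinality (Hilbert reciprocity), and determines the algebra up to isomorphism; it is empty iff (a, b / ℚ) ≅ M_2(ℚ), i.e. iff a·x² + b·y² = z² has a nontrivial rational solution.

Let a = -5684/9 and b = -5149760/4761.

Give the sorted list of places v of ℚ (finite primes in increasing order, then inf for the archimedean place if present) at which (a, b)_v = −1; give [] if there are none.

[2, 7, 29, inf]

(a, b) ≡ (-29, -665) mod (ℚ^×)²; places V = {2, 3, 5, 7, 11, 19, 23, 29, ∞}.
(a,b)_∞: sgn(-29)=−, sgn(-665)=−, so -1.
(a,b)_11: α=0, u≡4; β=2, v≡6 (mod 11); (4|11)=+1, (6|11)=-1; sign (−1)^0·+1^2·-1^0 = +1.
(a,b)_3: α=-2, u≡1; β=-2, v≡1 (mod 3); (1|3)=+1, (1|3)=+1; sign (−1)^0·+1^-2·+1^-2 = +1.
(a,b)_23: α=0, u≡15; β=-2, v≡1 (mod 23); (15|23)=-1, (1|23)=+1; sign (−1)^0·-1^-2·+1^0 = +1.
(a,b)_7: α=2, u≡5; β=1, v≡6 (mod 7); (5|7)=-1, (6|7)=-1; sign (−1)^0·-1^1·-1^2 = -1.
(a,b)_29: α=1, u≡4; β=0, v≡12 (mod 29); (4|29)=+1, (12|29)=-1; sign (−1)^0·+1^0·-1^1 = -1.
(a,b)_2: α=2, β=6; u≡3, v≡7 (mod 8); ε(u)ε(v)=1·1, αω(v)=2·0, βω(u)=6·1; sum ≡ 1  ⇒  -1.
(a,b)_5: α=0, u≡4; β=1, v≡3 (mod 5); (4|5)=+1, (3|5)=-1; sign (−1)^0·+1^1·-1^0 = +1.
(a,b)_19: α=0, u≡6; β=1, v≡3 (mod 19); (6|19)=+1, (3|19)=-1; sign (−1)^0·+1^1·-1^0 = +1.
Ram(-29, -665) = {2, 7, 29, ∞}; no ℚ_2-point on the conic.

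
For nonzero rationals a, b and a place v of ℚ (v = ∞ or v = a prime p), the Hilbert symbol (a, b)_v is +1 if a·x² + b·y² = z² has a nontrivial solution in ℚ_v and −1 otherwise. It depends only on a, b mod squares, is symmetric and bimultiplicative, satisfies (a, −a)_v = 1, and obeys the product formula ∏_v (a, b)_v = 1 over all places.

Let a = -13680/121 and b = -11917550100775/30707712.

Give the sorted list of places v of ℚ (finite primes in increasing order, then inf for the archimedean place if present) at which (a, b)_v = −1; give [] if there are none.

[5, 17, 29, inf]

(a, b) ≡ (-95, -5423) mod (ℚ^×)²; places V = {2, 3, 5, 7, 11, 17, 19, 29, 31, 43, ∞}.
(a,b)_11: α=-2, u≡4; β=1, v≡10 (mod 11); (4|11)=+1, (10|11)=-1; sign (−1)^0·+1^1·-1^-2 = +1.
(a,b)_31: α=0, u≡3; β=2, v≡1 (mod 31); (3|31)=-1, (1|31)=+1; sign (−1)^0·-1^2·+1^0 = +1.
(a,b)_∞: sgn(-95)=−, sgn(-5423)=−, so -1.
(a,b)_3: α=2, u≡1; β=-2, v≡1 (mod 3); (1|3)=+1, (1|3)=+1; sign (−1)^0·+1^-2·+1^2 = +1.
(a,b)_29: α=0, u≡19; β=3, v≡25 (mod 29); (19|29)=-1, (25|29)=+1; sign (−1)^0·-1^3·+1^0 = -1.
(a,b)_43: α=0, u≡33; β=2, v≡15 (mod 43); (33|43)=-1, (15|43)=+1; sign (−1)^0·-1^2·+1^0 = +1.
(a,b)_7: α=0, u≡6; β=-2, v≡4 (mod 7); (6|7)=-1, (4|7)=+1; sign (−1)^0·-1^-2·+1^0 = +1.
(a,b)_19: α=1, u≡3; β=0, v≡5 (mod 19); (3|19)=-1, (5|19)=+1; sign (−1)^0·-1^0·+1^1 = +1.
(a,b)_2: α=4, β=-12; u≡1, v≡1 (mod 8); ε(u)ε(v)=0·0, αω(v)=4·0, βω(u)=-12·0; sum ≡ 0  ⇒  +1.
(a,b)_17: α=0, u≡11; β=-1, v≡15 (mod 17); (11|17)=-1, (15|17)=+1; sign (−1)^0·-1^-1·+1^0 = -1.
(a,b)_5: α=1, u≡4; β=2, v≡2 (mod 5); (4|5)=+1, (2|5)=-1; sign (−1)^0·+1^2·-1^1 = -1.
(-95, -5423 / ℚ) ramifies at {5, 17, 29, ∞}: a division algebra.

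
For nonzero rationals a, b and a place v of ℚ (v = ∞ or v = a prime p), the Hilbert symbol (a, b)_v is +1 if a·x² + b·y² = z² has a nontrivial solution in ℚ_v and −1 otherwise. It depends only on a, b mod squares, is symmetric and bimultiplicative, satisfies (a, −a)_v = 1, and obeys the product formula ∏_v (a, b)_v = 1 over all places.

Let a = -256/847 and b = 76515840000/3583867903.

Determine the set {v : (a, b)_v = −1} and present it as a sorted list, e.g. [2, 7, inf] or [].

(a, b) ≡ (-7, 287) mod (ℚ^×)²; places V = {2, 3, 5, 7, 11, 17, 41, ∞}.
(a,b)_41: α=0, u≡30; β=1, v≡29 (mod 41); (30|41)=-1, (29|41)=-1; sign (−1)^0·-1^1·-1^0 = -1.
(a,b)_3: α=0, u≡2; β=6, v≡2 (mod 3); (2|3)=-1, (2|3)=-1; sign (−1)^0·-1^6·-1^0 = +1.
(a,b)_2: α=8, β=12; u≡1, v≡7 (mod 8); ε(u)ε(v)=0·1, αω(v)=8·0, βω(u)=12·0; sum ≡ 0  ⇒  +1.
(a,b)_∞: sgn(-7)=−, sgn(287)=+, so +1.
(a,b)_5: α=0, u≡2; β=4, v≡3 (mod 5); (2|5)=-1, (3|5)=-1; sign (−1)^0·-1^4·-1^0 = +1.
(a,b)_7: α=-1, u≡5; β=-1, v≡6 (mod 7); (5|7)=-1, (6|7)=-1; sign (−1)^1·-1^-1·-1^-1 = -1.
(a,b)_11: α=-2, u≡9; β=-6, v≡5 (mod 11); (9|11)=+1, (5|11)=+1; sign (−1)^0·+1^-6·+1^-2 = +1.
(a,b)_17: α=0, u≡6; β=-2, v≡16 (mod 17); (6|17)=-1, (16|17)=+1; sign (−1)^0·-1^-2·+1^0 = +1.
|Ram(-7, 287)| = 2, even; anisotropic at {7, 41}.

[7, 41]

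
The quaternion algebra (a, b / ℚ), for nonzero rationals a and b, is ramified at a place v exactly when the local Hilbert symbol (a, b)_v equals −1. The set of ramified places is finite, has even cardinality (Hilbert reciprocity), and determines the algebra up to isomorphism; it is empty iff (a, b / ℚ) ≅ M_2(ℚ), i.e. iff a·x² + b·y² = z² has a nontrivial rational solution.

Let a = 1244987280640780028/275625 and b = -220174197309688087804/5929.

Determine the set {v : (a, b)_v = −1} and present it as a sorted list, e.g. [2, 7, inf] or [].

[23, 37]

(a, b) ≡ (23, -1591) mod (ℚ^×)²; places V = {2, 3, 5, 7, 11, 13, 17, 23, 37, 43, ∞}.
(a,b)_13: α=0, u≡12; β=2, v≡11 (mod 13); (12|13)=+1, (11|13)=-1; sign (−1)^0·+1^2·-1^0 = +1.
(a,b)_5: α=-4, u≡3; β=0, v≡4 (mod 5); (3|5)=-1, (4|5)=+1; sign (−1)^0·-1^0·+1^-4 = +1.
(a,b)_2: α=2, β=2; u≡7, v≡1 (mod 8); ε(u)ε(v)=1·0, αω(v)=2·0, βω(u)=2·0; sum ≡ 0  ⇒  +1.
(a,b)_∞: sgn(23)=+, sgn(-1591)=−, so +1.
(a,b)_43: α=2, u≡11; β=3, v≡9 (mod 43); (11|43)=+1, (9|43)=+1; sign (−1)^0·+1^3·+1^2 = +1.
(a,b)_37: α=2, u≡18; β=3, v≡2 (mod 37); (18|37)=-1, (2|37)=-1; sign (−1)^0·-1^3·-1^2 = -1.
(a,b)_23: α=3, u≡8; β=4, v≡21 (mod 23); (8|23)=+1, (21|23)=-1; sign (−1)^0·+1^4·-1^3 = -1.
(a,b)_7: α=-2, u≡4; β=-2, v≡6 (mod 7); (4|7)=+1, (6|7)=-1; sign (−1)^0·+1^-2·-1^-2 = +1.
(a,b)_11: α=2, u≡9; β=-2, v≡5 (mod 11); (9|11)=+1, (5|11)=+1; sign (−1)^0·+1^-2·+1^2 = +1.
(a,b)_17: α=4, u≡3; β=2, v≡12 (mod 17); (3|17)=-1, (12|17)=-1; sign (−1)^0·-1^2·-1^4 = +1.
(a,b)_3: α=-2, u≡2; β=0, v≡2 (mod 3); (2|3)=-1, (2|3)=-1; sign (−1)^0·-1^0·-1^-2 = +1.
|Ram(23, -1591)| = 2, even; anisotropic at {23, 37}.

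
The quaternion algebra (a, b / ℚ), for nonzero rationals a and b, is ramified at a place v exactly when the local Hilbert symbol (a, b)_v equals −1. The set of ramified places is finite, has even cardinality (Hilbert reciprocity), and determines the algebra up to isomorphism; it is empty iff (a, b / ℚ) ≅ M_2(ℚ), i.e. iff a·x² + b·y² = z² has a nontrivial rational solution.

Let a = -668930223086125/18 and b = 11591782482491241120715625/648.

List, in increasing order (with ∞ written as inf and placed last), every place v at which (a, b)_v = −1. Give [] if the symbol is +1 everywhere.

(a, b) ≡ (-10010, 13090) mod (ℚ^×)²; places V = {2, 3, 5, 7, 11, 13, 17, 23, ∞}.
(a,b)_7: α=1, u≡3; β=3, v≡1 (mod 7); (3|7)=-1, (1|7)=+1; sign (−1)^1·-1^3·+1^1 = +1.
(a,b)_23: α=2, u≡2; β=4, v≡18 (mod 23); (2|23)=+1, (18|23)=+1; sign (−1)^0·+1^4·+1^2 = +1.
(a,b)_3: α=-2, u≡1; β=-4, v≡1 (mod 3); (1|3)=+1, (1|3)=+1; sign (−1)^0·+1^-4·+1^-2 = +1.
(a,b)_2: α=-1, β=-3; u≡3, v≡1 (mod 8); ε(u)ε(v)=1·0, αω(v)=-1·0, βω(u)=-3·1; sum ≡ 1  ⇒  -1.
(a,b)_11: α=3, u≡5; β=5, v≡8 (mod 11); (5|11)=+1, (8|11)=-1; sign (−1)^1·+1^5·-1^3 = +1.
(a,b)_13: α=1, u≡1; β=2, v≡1 (mod 13); (1|13)=+1, (1|13)=+1; sign (−1)^0·+1^2·+1^1 = +1.
(a,b)_5: α=3, u≡2; β=5, v≡3 (mod 5); (2|5)=-1, (3|5)=-1; sign (−1)^0·-1^5·-1^3 = +1.
(a,b)_∞: sgn(-10010)=−, sgn(13090)=+, so +1.
(a,b)_17: α=4, u≡14; β=5, v≡10 (mod 17); (14|17)=-1, (10|17)=-1; sign (−1)^0·-1^5·-1^4 = -1.
Ram(-10010, 13090) = {2, 17}; no ℚ_2-point on the conic.

[2, 17]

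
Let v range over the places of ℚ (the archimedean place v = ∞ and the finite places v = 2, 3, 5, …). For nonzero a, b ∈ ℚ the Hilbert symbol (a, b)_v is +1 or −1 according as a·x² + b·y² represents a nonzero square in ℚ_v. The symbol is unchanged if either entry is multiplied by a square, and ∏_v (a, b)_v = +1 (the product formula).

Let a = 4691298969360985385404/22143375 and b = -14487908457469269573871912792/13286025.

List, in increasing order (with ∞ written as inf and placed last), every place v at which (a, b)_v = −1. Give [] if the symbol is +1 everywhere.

[3, 5, 11, 17]

(a, b) ≡ (36465, -22) mod (ℚ^×)²; places V = {2, 3, 5, 7, 11, 13, 17, 29, ∞}.
(a,b)_11: α=3, u≡1; β=3, v≡9 (mod 11); (1|11)=+1, (9|11)=+1; sign (−1)^1·+1^3·+1^3 = -1.
(a,b)_17: α=5, u≡3; β=4, v≡5 (mod 17); (3|17)=-1, (5|17)=-1; sign (−1)^0·-1^4·-1^5 = -1.
(a,b)_13: α=3, u≡1; β=4, v≡4 (mod 13); (1|13)=+1, (4|13)=+1; sign (−1)^0·+1^4·+1^3 = +1.
(a,b)_29: α=0, u≡18; β=2, v≡16 (mod 29); (18|29)=-1, (16|29)=+1; sign (−1)^0·-1^2·+1^0 = +1.
(a,b)_5: α=-3, u≡2; β=-2, v≡3 (mod 5); (2|5)=-1, (3|5)=-1; sign (−1)^0·-1^-2·-1^-3 = -1.
(a,b)_3: α=-11, u≡2; β=-12, v≡2 (mod 3); (2|3)=-1, (2|3)=-1; sign (−1)^0·-1^-12·-1^-11 = -1.
(a,b)_2: α=2, β=3; u≡1, v≡5 (mod 8); ε(u)ε(v)=0·0, αω(v)=2·1, βω(u)=3·0; sum ≡ 0  ⇒  +1.
(a,b)_7: α=10, u≡4; β=14, v≡6 (mod 7); (4|7)=+1, (6|7)=-1; sign (−1)^0·+1^14·-1^10 = +1.
(a,b)_∞: sgn(36465)=+, sgn(-22)=−, so +1.
Ram(36465, -22) = {3, 5, 11, 17}; no ℚ_3-point on the conic.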